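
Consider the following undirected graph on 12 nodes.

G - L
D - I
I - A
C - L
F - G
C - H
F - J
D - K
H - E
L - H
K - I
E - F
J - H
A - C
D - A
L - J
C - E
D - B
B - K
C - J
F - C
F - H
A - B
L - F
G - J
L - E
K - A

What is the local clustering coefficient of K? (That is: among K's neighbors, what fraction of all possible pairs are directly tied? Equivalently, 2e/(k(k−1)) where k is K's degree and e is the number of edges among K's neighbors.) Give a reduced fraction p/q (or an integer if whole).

K's neighbors: A, B, D, and I (k = 4).
Possible neighbor pairs: C(4,2) = 6. Edges among them: A–B, A–D, A–I, B–D, D–I → e = 5.
Clustering(K) = 5/6.

5/6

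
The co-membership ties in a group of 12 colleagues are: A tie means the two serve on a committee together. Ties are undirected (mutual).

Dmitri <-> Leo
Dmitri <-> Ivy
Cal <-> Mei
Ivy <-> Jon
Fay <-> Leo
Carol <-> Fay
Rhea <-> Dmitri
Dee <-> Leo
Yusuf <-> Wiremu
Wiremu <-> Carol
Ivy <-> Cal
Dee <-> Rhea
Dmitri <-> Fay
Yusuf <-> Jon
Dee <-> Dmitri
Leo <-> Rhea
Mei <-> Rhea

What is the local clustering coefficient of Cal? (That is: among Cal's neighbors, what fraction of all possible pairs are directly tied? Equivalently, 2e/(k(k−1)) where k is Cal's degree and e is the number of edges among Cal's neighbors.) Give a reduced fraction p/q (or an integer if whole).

0

Cal's neighbors: Ivy and Mei (k = 2).
Possible neighbor pairs: C(2,2) = 1. Edges among them: none → e = 0.
Clustering(Cal) = 0/1.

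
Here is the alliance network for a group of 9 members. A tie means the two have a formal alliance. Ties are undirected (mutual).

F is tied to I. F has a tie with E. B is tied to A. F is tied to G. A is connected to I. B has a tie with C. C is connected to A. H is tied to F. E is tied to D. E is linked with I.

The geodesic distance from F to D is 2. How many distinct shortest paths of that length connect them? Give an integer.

1

The shortest distance is 2, and the only length-2 path is F–E–D. So there is exactly 1 shortest path.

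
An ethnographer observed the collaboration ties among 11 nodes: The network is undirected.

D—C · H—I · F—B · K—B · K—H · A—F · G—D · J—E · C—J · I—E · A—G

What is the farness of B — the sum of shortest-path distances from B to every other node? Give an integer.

Distances from B: A:2, C:5, D:4, E:4, F:1, G:3, H:2, I:3, J:5, K:1.
Sum = 2 + 5 + 4 + 4 + 1 + 3 + 2 + 3 + 5 + 1 = 30.

30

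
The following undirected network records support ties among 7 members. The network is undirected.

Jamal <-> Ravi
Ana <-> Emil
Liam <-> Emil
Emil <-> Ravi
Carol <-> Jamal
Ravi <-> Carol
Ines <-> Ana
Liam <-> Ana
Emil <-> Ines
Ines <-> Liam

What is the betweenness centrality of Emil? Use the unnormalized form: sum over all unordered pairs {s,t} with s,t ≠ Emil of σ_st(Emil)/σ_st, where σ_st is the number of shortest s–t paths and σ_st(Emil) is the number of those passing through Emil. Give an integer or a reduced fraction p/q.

Pairs whose geodesics pass through Emil — Ines–Carol: 1; Ines–Ravi: 1; Ines–Jamal: 1; Liam–Carol: 1; Liam–Ravi: 1; Liam–Jamal: 1; Ana–Carol: 1; Ana–Ravi: 1; Ana–Jamal: 1.
All other pairs contribute 0.
Summing the contributions gives betweenness(Emil) = 9.

9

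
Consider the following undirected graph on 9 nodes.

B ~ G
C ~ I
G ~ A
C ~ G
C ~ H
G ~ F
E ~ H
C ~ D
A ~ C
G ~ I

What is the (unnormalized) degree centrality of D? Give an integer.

1

D is directly tied to C. That is 1 neighbor, so the degree of D is 1.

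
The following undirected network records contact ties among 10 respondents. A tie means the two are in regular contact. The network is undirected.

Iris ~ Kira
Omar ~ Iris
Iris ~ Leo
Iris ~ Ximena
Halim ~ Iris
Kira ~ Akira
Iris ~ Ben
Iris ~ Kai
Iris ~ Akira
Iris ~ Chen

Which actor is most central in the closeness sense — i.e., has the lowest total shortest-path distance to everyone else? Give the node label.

Farness (sum of distances to all others) for each node — Akira:16, Ben:17, Chen:17, Halim:17, Iris:9, Kai:17, Kira:16, Leo:17, Omar:17, Ximena:17.
The smallest farness is 9, for Iris, so Iris has the highest closeness.

Iris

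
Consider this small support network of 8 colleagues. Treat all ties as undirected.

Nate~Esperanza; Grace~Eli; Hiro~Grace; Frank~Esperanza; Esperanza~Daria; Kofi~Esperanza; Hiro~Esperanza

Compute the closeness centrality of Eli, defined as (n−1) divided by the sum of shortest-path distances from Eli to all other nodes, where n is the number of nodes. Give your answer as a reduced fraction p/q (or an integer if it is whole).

Distances from Eli: Daria:4, Esperanza:3, Frank:4, Grace:1, Hiro:2, Kofi:4, Nate:4. Sum = 22.
n = 8, so closeness = 7/22.

7/22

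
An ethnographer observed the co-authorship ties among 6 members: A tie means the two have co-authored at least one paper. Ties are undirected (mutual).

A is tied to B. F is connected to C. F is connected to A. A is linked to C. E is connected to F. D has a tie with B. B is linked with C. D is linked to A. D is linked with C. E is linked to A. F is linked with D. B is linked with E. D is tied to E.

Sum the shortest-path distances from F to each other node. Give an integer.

Distances from F: A:1, B:2, C:1, D:1, E:1.
Sum = 1 + 2 + 1 + 1 + 1 = 6.

6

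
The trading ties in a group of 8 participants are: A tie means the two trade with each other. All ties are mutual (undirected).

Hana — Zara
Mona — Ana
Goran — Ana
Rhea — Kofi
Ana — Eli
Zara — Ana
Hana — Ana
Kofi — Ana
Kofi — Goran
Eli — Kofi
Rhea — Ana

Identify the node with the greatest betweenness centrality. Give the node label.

Unnormalized betweenness of each node: Ana:31/2, Eli:0, Goran:0, Hana:0, Kofi:3/2, Mona:0, Rhea:0, Zara:0.
Ana has the largest value, 31/2, making it the main broker — the node through which the most shortest paths run.

Ana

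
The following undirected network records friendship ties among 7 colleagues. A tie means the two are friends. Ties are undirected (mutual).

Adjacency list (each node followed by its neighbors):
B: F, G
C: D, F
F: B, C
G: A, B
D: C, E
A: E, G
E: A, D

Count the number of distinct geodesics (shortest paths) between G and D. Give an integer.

The shortest distance is 3, and the only length-3 path is G–A–E–D. So there is exactly 1 shortest path.

1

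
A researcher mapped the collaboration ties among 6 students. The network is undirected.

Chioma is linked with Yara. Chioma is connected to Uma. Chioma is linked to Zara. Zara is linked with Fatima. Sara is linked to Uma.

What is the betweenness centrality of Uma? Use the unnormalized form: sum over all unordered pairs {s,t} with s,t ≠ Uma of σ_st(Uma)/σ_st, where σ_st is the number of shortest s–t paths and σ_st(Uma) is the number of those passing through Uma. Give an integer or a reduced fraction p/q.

4

Pairs whose geodesics pass through Uma — Chioma–Sara: 1; Sara–Yara: 1; Sara–Fatima: 1; Sara–Zara: 1.
All other pairs contribute 0.
Summing the contributions gives betweenness(Uma) = 4.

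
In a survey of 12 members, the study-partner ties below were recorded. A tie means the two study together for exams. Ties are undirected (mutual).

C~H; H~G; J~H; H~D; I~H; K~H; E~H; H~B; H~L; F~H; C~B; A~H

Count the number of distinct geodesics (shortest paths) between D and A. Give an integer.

1

The shortest distance is 2, and the only length-2 path is D–H–A. So there is exactly 1 shortest path.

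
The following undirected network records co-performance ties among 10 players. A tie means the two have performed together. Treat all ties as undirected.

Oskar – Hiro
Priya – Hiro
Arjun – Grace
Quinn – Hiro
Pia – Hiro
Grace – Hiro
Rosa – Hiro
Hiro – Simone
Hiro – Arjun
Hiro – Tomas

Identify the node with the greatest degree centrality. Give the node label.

Degrees — Arjun:2, Grace:2, Hiro:9, Oskar:1, Pia:1, Priya:1, Quinn:1, Rosa:1, Simone:1, Tomas:1.
The maximum is 9, attained only by Hiro.

Hiro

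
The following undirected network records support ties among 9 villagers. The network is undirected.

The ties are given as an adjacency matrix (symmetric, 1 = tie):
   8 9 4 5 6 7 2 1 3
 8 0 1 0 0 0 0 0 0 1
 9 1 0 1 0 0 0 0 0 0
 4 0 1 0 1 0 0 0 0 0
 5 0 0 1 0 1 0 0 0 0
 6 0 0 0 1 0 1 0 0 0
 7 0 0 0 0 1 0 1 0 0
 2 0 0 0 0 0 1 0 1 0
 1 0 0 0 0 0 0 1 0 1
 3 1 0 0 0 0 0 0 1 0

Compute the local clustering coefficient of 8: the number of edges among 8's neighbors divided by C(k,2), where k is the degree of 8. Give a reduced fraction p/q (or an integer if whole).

0

8's neighbors: 3 and 9 (k = 2).
Possible neighbor pairs: C(2,2) = 1. Edges among them: none → e = 0.
Clustering(8) = 0/1.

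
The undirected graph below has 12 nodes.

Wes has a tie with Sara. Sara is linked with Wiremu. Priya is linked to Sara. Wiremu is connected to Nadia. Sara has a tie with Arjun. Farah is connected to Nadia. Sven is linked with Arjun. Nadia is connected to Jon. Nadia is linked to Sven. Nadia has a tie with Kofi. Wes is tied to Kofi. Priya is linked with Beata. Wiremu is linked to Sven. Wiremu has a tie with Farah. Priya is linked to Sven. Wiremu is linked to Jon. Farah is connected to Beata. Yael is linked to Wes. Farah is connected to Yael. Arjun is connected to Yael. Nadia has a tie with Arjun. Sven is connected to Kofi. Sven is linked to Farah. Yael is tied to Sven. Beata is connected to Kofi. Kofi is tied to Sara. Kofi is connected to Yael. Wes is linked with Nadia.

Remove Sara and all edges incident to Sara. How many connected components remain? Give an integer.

Sara's neighbors (Arjun, Kofi, Priya, Wes, and Wiremu) remain reachable from one another through other ties, so the rest of the network stays in one piece.

1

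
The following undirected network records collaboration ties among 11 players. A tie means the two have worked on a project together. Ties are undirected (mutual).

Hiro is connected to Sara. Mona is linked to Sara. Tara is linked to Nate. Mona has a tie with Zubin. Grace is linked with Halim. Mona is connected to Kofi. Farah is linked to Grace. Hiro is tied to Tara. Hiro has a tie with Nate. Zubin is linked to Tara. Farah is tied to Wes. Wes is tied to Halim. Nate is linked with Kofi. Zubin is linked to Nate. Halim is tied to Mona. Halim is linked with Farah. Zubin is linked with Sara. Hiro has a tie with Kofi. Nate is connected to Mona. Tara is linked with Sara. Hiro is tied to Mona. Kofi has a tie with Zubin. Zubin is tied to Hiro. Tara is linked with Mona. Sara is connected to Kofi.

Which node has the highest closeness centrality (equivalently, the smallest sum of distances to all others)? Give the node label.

Mona

Farness (sum of distances to all others) for each node — Farah:23, Grace:24, Halim:16, Hiro:17, Kofi:18, Mona:13, Nate:18, Sara:18, Tara:18, Wes:24, Zubin:17.
The smallest farness is 13, for Mona, so Mona has the highest closeness.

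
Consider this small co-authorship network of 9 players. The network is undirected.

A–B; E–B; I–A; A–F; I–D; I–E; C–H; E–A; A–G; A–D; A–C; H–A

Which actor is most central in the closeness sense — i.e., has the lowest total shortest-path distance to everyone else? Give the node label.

A

Farness (sum of distances to all others) for each node — A:8, B:14, C:14, D:14, E:13, F:15, G:15, H:14, I:13.
The smallest farness is 8, for A, so A has the highest closeness.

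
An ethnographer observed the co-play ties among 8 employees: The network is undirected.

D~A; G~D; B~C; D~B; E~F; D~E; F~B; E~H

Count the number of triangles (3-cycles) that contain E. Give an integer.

E's neighbors are D, F, and H, but none of them are tied to each other, so no triangle contains E.

0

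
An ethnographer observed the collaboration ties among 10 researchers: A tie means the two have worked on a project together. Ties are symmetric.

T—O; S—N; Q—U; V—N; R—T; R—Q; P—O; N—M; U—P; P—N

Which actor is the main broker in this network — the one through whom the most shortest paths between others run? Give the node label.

Unnormalized betweenness of each node: M:0, N:21, O:8, P:22, Q:4, R:2, S:0, T:4, U:8, V:0.
P has the largest value, 22, making it the main broker — the node through which the most shortest paths run.

P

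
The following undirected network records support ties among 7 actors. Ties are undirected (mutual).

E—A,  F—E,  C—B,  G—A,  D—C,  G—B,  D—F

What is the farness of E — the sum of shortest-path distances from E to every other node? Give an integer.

12

Distances from E: A:1, B:3, C:3, D:2, F:1, G:2.
Sum = 1 + 3 + 3 + 2 + 1 + 2 = 12.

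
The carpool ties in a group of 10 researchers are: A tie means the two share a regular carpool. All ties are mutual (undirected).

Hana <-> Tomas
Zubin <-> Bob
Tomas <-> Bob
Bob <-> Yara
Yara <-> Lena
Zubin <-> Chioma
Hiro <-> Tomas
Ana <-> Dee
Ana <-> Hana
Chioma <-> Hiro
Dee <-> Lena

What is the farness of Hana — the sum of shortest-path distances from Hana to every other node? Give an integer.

20

Distances from Hana: Ana:1, Bob:2, Chioma:3, Dee:2, Hiro:2, Lena:3, Tomas:1, Yara:3, Zubin:3.
Sum = 1 + 2 + 3 + 2 + 2 + 3 + 1 + 3 + 3 = 20.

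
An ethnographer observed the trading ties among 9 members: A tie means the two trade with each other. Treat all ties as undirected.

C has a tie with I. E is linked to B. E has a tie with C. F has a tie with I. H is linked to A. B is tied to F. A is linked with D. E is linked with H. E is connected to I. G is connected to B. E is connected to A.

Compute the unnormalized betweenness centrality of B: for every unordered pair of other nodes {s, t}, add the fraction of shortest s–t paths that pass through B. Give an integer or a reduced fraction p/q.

9

Pairs whose geodesics pass through B — E–F: 1/2; E–G: 1; C–G: 1; H–F: 1/2; H–G: 1; D–F: 1/2; D–G: 1; A–F: 1/2; A–G: 1; I–G: 2/2; F–G: 1.
All other pairs contribute 0.
Summing the contributions gives betweenness(B) = 9.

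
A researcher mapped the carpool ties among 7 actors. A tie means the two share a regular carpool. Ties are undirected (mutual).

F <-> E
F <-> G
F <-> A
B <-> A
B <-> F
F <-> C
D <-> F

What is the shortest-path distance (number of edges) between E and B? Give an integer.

One shortest route is E – F – B, which uses 2 edges, and E and B are not directly tied, so nothing shorter exists. So d(E,B) = 2.

2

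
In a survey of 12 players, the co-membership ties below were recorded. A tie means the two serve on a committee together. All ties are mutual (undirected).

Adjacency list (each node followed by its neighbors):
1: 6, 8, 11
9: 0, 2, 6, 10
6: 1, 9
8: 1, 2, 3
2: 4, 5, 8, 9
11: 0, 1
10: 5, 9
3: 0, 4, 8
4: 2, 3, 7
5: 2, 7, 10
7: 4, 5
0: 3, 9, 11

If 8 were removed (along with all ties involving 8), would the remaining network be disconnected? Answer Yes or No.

Even without 8, every remaining node can still reach every other (the residual graph is connected), so 8 is not a cut vertex.

No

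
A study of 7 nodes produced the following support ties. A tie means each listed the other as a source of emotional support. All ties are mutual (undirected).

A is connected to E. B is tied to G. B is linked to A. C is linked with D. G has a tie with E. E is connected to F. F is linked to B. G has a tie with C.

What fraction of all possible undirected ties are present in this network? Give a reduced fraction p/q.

There are 8 edges and 7 nodes, so the maximum possible is C(7,2) = 21.
Density = 8/21.

8/21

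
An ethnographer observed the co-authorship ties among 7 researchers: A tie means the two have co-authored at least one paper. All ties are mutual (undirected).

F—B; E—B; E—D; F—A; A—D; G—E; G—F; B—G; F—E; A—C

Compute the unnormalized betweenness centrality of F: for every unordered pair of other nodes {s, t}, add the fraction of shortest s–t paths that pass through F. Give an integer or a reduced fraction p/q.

5

Pairs whose geodesics pass through F — A–G: 1; A–E: 1/2; A–B: 1; C–G: 1; C–E: 1/2; C–B: 1.
All other pairs contribute 0.
Summing the contributions gives betweenness(F) = 5.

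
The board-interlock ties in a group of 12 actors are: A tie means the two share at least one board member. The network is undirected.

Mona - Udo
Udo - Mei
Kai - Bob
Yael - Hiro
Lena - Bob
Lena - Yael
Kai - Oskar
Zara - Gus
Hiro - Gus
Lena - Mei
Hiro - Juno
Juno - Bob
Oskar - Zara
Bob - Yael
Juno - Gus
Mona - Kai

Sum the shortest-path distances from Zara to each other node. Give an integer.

Distances from Zara: Bob:3, Gus:1, Hiro:2, Juno:2, Kai:2, Lena:4, Mei:5, Mona:3, Oskar:1, Udo:4, Yael:3.
Sum = 3 + 1 + 2 + 2 + 2 + 4 + 5 + 3 + 1 + 4 + 3 = 30.

30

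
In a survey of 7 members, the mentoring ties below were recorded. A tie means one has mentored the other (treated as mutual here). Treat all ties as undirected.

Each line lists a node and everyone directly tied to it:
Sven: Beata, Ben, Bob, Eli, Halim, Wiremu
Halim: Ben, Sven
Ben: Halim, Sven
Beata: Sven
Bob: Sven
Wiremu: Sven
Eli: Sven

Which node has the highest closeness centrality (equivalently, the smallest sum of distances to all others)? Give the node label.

Farness (sum of distances to all others) for each node — Beata:11, Ben:10, Bob:11, Eli:11, Halim:10, Sven:6, Wiremu:11.
The smallest farness is 6, for Sven, so Sven has the highest closeness.

Sven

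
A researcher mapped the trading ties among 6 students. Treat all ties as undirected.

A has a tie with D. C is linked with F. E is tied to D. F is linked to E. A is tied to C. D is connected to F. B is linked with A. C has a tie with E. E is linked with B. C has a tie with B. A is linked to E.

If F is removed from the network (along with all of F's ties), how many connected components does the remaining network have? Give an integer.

1

F's neighbors (C, D, and E) remain reachable from one another through other ties, so the rest of the network stays in one piece.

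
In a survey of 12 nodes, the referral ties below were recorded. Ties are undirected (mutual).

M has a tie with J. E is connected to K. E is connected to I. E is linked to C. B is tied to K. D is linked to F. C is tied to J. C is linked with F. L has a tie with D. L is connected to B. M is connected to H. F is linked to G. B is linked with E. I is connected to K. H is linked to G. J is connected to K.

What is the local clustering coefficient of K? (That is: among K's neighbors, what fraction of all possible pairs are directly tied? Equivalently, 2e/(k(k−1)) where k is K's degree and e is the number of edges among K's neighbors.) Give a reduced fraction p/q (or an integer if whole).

1/3

K's neighbors: B, E, I, and J (k = 4).
Possible neighbor pairs: C(4,2) = 6. Edges among them: B–E, E–I → e = 2.
Clustering(K) = 2/6 = 1/3.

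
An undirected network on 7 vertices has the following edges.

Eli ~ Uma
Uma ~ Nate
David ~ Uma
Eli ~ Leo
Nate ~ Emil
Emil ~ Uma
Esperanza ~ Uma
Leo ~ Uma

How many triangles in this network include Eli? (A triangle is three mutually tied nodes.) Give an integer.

1

Eli's neighbors: Leo and Uma.
Neighbor pairs that are themselves tied: Eli–Leo–Uma. Each forms one triangle with Eli, for 1 in total.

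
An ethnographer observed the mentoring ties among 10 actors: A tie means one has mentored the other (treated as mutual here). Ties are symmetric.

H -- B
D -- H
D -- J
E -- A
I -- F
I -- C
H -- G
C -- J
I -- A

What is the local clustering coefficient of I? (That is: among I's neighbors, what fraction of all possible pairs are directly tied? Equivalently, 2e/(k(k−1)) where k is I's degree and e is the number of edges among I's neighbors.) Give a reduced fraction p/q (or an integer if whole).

I's neighbors: A, C, and F (k = 3).
Possible neighbor pairs: C(3,2) = 3. Edges among them: none → e = 0.
Clustering(I) = 0/3 = 0.

0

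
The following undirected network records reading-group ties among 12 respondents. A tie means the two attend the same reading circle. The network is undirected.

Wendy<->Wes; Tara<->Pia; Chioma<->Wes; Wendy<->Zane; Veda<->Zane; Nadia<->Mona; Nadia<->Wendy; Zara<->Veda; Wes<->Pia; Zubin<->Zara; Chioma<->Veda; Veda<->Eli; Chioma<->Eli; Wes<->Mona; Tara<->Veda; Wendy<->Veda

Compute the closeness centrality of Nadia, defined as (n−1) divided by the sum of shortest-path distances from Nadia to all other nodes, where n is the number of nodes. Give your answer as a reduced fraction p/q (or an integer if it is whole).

11/27

Distances from Nadia: Chioma:3, Eli:3, Mona:1, Pia:3, Tara:3, Veda:2, Wendy:1, Wes:2, Zane:2, Zara:3, Zubin:4. Sum = 27.
n = 12, so closeness = 11/27.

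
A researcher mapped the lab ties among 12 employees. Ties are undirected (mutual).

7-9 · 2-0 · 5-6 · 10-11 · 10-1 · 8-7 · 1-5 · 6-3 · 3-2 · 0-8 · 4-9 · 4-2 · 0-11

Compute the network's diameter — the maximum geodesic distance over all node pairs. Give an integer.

6

Eccentricity of each node (its greatest distance to any other): 0:4, 1:6, 2:4, 3:4, 4:5, 5:6, 6:5, 7:6, 8:5, 9:6, 10:5, 11:4.
The maximum eccentricity is 6, realized for instance by the pair 7–5 via 7 – 8 – 0 – 11 – 10 – 1 – 5. So the diameter is 6.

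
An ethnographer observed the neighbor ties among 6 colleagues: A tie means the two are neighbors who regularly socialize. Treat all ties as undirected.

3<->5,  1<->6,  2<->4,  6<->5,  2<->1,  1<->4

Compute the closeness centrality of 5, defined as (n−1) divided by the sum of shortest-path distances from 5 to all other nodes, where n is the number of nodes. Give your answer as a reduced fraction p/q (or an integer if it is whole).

Distances from 5: 1:2, 2:3, 3:1, 4:3, 6:1. Sum = 10.
n = 6, so closeness = 5/10 = 1/2.

1/2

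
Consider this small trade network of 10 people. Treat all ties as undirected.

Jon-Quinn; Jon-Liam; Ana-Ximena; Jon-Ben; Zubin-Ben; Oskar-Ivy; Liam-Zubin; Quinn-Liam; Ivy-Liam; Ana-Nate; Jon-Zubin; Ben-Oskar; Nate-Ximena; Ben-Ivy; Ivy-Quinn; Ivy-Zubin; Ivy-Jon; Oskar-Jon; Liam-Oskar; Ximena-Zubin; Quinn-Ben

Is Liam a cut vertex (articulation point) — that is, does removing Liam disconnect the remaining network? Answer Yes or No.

No

Even without Liam, every remaining node can still reach every other (the residual graph is connected), so Liam is not a cut vertex.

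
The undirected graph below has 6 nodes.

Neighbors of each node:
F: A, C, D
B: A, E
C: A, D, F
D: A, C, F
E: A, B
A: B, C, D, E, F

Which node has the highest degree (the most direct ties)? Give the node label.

A

Degrees — A:5, B:2, C:3, D:3, E:2, F:3.
The maximum is 5, attained only by A.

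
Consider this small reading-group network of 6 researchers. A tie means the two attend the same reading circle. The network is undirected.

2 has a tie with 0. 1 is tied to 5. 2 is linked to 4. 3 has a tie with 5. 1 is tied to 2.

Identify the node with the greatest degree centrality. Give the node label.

2

Degrees — 0:1, 1:2, 2:3, 3:1, 4:1, 5:2.
The maximum is 3, attained only by 2.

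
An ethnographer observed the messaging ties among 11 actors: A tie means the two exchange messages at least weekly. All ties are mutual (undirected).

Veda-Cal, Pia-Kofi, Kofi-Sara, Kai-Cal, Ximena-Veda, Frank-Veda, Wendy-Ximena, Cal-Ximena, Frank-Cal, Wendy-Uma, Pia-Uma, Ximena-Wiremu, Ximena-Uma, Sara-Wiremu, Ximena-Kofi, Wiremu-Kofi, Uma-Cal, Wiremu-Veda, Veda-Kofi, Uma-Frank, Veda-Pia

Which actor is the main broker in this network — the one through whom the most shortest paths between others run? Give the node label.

Ximena

Unnormalized betweenness of each node: Cal:115/12, Frank:1/4, Kai:0, Kofi:11/2, Pia:13/12, Sara:0, Uma:31/6, Veda:26/3, Wendy:0, Wiremu:10/3, Ximena:125/12.
Ximena has the largest value, 125/12, making it the main broker — the node through which the most shortest paths run.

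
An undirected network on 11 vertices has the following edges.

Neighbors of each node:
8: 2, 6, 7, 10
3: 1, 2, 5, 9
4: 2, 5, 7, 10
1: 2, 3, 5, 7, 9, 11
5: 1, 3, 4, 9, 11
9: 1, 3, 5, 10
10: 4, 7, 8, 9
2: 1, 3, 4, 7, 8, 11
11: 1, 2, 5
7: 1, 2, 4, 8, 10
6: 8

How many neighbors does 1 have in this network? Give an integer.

1 is directly tied to 2, 3, 5, 7, 9, and 11. That is 6 neighbors, so the degree of 1 is 6.

6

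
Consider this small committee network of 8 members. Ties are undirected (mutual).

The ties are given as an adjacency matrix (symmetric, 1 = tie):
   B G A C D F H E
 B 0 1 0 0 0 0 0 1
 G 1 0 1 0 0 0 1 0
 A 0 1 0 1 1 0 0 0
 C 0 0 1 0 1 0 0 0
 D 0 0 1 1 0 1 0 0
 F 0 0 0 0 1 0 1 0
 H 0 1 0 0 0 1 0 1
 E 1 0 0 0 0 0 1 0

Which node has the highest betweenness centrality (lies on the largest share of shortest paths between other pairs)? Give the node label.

Unnormalized betweenness of each node: A:31/6, B:4/3, C:0, D:17/6, E:1, F:17/6, G:43/6, H:17/3.
G has the largest value, 43/6, making it the main broker — the node through which the most shortest paths run.

G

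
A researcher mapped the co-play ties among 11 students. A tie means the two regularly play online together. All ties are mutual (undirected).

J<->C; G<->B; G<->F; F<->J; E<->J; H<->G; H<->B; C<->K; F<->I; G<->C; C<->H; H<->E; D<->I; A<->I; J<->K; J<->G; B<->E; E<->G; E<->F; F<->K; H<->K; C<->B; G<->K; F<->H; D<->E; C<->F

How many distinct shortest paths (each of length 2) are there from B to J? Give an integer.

3

The shortest distance is 2. The length-2 paths are: B–C–J; B–E–J; B–G–J.
That gives 3 distinct shortest paths.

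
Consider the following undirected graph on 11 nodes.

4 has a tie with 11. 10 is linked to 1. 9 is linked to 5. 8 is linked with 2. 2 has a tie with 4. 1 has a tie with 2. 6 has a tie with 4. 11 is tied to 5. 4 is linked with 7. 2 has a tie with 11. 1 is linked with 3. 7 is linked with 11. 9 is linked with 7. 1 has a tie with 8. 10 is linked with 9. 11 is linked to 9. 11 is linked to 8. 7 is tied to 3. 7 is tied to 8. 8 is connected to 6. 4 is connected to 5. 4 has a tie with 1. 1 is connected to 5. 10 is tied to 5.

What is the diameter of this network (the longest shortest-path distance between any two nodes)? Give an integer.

Eccentricity of each node (its greatest distance to any other): 1:2, 2:2, 3:3, 4:2, 5:2, 6:3, 7:2, 8:2, 9:3, 10:3, 11:2.
The maximum eccentricity is 3, realized for instance by the pair 9–6 via 9 – 5 – 4 – 6. So the diameter is 3.

3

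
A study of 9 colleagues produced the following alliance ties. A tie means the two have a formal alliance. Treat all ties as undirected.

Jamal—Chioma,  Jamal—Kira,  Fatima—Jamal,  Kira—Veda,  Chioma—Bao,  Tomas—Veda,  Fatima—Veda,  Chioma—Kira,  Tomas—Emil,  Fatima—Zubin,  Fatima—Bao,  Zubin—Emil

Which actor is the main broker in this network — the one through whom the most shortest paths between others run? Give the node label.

Fatima

Unnormalized betweenness of each node: Bao:4/3, Chioma:3/2, Emil:1, Fatima:67/6, Jamal:7/3, Kira:10/3, Tomas:7/3, Veda:22/3, Zubin:11/3.
Fatima has the largest value, 67/6, making it the main broker — the node through which the most shortest paths run.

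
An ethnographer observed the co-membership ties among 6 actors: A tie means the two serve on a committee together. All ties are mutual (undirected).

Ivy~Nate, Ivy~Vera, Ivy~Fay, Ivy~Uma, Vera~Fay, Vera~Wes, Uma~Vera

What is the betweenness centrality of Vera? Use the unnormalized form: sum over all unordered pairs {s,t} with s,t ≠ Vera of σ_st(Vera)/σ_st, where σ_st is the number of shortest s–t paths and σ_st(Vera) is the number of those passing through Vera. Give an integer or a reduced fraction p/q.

9/2

Pairs whose geodesics pass through Vera — Ivy–Wes: 1; Fay–Uma: 1/2; Fay–Wes: 1; Uma–Wes: 1; Wes–Nate: 1.
All other pairs contribute 0.
Summing the contributions gives betweenness(Vera) = 9/2.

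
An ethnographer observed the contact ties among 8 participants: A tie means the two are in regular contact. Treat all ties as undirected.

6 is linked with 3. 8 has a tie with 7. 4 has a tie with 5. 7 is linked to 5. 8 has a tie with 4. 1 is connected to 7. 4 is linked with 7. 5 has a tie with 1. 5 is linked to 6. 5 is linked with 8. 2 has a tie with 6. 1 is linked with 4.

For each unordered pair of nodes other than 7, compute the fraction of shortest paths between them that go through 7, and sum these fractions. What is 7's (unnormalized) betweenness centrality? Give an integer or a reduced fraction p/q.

1/3

Pairs whose geodesics pass through 7 — 8–1: 1/3.
All other pairs contribute 0.
Summing the contributions gives betweenness(7) = 1/3.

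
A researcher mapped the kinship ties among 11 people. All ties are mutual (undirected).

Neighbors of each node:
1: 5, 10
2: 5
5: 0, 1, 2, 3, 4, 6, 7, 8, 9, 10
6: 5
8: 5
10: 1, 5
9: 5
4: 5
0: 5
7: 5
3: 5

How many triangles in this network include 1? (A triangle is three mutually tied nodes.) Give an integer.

1

1's neighbors: 5 and 10.
Neighbor pairs that are themselves tied: 1–5–10. Each forms one triangle with 1, for 1 in total.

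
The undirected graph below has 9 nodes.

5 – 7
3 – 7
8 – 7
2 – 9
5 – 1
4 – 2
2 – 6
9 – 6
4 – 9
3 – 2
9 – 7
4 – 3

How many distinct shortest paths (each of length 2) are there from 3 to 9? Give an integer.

The shortest distance is 2. The length-2 paths are: 3–7–9; 3–2–9; 3–4–9.
That gives 3 distinct shortest paths.

3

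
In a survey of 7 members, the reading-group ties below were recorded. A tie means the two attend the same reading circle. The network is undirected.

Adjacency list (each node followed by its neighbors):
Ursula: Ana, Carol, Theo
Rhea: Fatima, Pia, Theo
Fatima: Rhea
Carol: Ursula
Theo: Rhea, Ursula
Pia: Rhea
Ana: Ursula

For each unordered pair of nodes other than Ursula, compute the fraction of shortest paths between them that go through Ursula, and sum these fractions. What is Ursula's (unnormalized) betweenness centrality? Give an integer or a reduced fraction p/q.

9

Pairs whose geodesics pass through Ursula — Carol–Pia: 1; Carol–Ana: 1; Carol–Theo: 1; Carol–Fatima: 1; Carol–Rhea: 1; Pia–Ana: 1; Ana–Theo: 1; Ana–Fatima: 1; Ana–Rhea: 1.
All other pairs contribute 0.
Summing the contributions gives betweenness(Ursula) = 9.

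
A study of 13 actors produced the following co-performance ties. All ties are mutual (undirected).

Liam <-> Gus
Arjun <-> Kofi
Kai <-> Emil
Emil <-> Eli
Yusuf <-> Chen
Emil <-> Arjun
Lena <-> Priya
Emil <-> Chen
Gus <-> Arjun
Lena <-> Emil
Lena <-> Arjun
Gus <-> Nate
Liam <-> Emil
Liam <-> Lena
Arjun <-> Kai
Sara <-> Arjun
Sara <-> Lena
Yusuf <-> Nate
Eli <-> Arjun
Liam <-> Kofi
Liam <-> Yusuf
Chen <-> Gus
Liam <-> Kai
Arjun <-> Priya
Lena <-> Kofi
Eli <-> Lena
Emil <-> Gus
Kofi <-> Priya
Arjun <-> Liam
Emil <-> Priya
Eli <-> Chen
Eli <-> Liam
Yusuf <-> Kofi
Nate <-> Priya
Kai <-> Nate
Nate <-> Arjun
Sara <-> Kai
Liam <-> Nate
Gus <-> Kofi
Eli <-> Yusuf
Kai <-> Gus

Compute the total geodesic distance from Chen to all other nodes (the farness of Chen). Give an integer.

Distances from Chen: Arjun:2, Eli:1, Emil:1, Gus:1, Kai:2, Kofi:2, Lena:2, Liam:2, Nate:2, Priya:2, Sara:3, Yusuf:1.
Sum = 2 + 1 + 1 + 1 + 2 + 2 + 2 + 2 + 2 + 2 + 3 + 1 = 21.

21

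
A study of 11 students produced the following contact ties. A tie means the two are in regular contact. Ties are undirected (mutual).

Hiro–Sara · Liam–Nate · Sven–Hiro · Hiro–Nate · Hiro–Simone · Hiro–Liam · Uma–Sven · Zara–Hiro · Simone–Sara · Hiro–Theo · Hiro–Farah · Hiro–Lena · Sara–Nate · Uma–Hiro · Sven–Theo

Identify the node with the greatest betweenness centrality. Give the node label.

Unnormalized betweenness of each node: Farah:0, Hiro:77/2, Lena:0, Liam:0, Nate:1/2, Sara:1/2, Simone:0, Sven:1/2, Theo:0, Uma:0, Zara:0.
Hiro has the largest value, 77/2, making it the main broker — the node through which the most shortest paths run.

Hiro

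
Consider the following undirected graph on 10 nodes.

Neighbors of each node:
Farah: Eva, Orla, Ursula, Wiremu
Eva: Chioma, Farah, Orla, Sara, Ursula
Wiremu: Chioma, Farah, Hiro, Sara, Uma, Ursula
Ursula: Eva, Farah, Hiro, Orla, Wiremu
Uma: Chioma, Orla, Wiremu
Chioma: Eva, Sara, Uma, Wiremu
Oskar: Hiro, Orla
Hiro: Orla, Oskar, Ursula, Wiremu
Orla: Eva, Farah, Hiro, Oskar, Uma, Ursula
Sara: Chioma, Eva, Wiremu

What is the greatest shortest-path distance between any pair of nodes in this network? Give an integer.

Eccentricity of each node (its greatest distance to any other): Chioma:3, Eva:2, Farah:2, Hiro:2, Orla:2, Oskar:3, Sara:3, Uma:2, Ursula:2, Wiremu:2.
The maximum eccentricity is 3, realized for instance by the pair Oskar–Chioma via Oskar – Orla – Eva – Chioma. So the diameter is 3.

3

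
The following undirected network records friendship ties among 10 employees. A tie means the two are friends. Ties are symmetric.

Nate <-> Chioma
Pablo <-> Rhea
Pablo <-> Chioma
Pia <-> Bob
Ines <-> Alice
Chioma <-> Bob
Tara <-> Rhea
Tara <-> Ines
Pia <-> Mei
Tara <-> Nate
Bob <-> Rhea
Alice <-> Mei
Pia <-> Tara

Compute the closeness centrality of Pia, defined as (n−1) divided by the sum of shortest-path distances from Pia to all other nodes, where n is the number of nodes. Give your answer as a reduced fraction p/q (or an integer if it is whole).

Distances from Pia: Alice:2, Bob:1, Chioma:2, Ines:2, Mei:1, Nate:2, Pablo:3, Rhea:2, Tara:1. Sum = 16.
n = 10, so closeness = 9/16.

9/16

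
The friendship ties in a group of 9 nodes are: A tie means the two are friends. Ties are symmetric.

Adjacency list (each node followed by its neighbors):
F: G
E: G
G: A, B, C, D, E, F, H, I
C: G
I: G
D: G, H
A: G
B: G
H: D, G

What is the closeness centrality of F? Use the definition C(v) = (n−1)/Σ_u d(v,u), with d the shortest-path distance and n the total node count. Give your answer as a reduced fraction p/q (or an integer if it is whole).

8/15

Distances from F: A:2, B:2, C:2, D:2, E:2, G:1, H:2, I:2. Sum = 15.
n = 9, so closeness = 8/15.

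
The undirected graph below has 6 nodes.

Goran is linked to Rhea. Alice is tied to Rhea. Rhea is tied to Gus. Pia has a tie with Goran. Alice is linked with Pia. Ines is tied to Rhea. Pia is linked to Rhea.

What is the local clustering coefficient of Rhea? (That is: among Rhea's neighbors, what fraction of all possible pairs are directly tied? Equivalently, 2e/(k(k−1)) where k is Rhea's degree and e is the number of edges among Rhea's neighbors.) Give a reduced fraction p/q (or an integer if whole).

1/5

Rhea's neighbors: Alice, Goran, Gus, Ines, and Pia (k = 5).
Possible neighbor pairs: C(5,2) = 10. Edges among them: Alice–Pia, Goran–Pia → e = 2.
Clustering(Rhea) = 2/10 = 1/5.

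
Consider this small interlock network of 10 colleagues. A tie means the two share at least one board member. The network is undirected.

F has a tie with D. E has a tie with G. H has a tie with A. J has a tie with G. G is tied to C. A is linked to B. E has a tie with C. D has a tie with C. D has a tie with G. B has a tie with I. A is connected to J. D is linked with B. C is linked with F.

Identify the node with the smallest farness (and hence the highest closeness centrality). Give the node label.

Farness (sum of distances to all others) for each node — A:18, B:16, C:18, D:15, E:22, F:21, G:16, H:26, I:24, J:18.
The smallest farness is 15, for D, so D has the highest closeness.

D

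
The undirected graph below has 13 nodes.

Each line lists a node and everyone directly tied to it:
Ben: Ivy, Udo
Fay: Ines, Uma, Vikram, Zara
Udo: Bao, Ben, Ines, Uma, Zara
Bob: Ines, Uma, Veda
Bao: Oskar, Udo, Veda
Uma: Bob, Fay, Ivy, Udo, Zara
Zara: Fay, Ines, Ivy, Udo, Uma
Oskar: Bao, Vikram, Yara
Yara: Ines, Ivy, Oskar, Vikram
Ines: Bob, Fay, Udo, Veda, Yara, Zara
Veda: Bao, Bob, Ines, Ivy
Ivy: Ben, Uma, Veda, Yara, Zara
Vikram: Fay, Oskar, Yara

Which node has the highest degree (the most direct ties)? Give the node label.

Ines

Degrees — Bao:3, Ben:2, Bob:3, Fay:4, Ines:6, Ivy:5, Oskar:3, Udo:5, Uma:5, Veda:4, Vikram:3, Yara:4, Zara:5.
The maximum is 6, attained only by Ines.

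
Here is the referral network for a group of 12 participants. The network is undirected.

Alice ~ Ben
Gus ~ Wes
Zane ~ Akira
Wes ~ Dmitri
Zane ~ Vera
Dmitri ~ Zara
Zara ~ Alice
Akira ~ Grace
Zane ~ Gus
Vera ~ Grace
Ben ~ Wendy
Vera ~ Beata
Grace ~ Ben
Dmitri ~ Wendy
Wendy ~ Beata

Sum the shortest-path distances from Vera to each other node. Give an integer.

24

Distances from Vera: Akira:2, Alice:3, Beata:1, Ben:2, Dmitri:3, Grace:1, Gus:2, Wendy:2, Wes:3, Zane:1, Zara:4.
Sum = 2 + 3 + 1 + 2 + 3 + 1 + 2 + 2 + 3 + 1 + 4 = 24.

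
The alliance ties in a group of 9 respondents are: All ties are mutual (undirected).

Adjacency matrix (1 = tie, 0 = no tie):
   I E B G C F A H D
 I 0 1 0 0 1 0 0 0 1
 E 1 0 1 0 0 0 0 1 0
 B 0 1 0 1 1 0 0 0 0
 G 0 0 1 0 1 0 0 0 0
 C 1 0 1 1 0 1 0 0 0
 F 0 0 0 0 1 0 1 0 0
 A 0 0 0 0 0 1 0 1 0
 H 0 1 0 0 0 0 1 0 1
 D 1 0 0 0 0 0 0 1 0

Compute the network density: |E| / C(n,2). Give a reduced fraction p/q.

There are 12 edges and 9 nodes, so the maximum possible is C(9,2) = 36.
Density = 12/36 = 1/3.

1/3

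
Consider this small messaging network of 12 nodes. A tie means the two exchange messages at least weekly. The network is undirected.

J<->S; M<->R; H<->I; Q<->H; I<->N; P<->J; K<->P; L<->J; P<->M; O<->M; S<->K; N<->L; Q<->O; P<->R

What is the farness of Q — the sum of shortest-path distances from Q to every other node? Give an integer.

Distances from Q: H:1, I:2, J:4, K:4, L:4, M:2, N:3, O:1, P:3, R:3, S:5.
Sum = 1 + 2 + 4 + 4 + 4 + 2 + 3 + 1 + 3 + 3 + 5 = 32.

32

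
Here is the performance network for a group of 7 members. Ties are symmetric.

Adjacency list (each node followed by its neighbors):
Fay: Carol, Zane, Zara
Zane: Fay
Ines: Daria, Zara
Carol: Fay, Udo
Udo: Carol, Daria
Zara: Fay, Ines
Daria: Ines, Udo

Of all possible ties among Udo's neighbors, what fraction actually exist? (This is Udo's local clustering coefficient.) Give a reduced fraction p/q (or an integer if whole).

Udo's neighbors: Carol and Daria (k = 2).
Possible neighbor pairs: C(2,2) = 1. Edges among them: none → e = 0.
Clustering(Udo) = 0/1.

0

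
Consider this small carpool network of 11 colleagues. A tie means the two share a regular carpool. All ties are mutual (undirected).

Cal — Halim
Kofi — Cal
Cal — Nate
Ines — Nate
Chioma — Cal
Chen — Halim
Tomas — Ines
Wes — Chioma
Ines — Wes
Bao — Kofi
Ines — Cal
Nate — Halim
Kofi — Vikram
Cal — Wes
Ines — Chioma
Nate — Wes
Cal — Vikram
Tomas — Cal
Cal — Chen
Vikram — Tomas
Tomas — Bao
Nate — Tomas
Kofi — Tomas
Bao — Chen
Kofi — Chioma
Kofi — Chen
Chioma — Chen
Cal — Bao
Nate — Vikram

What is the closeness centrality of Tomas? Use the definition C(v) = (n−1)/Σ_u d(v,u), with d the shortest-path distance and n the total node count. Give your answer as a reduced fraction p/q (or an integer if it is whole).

Distances from Tomas: Bao:1, Cal:1, Chen:2, Chioma:2, Halim:2, Ines:1, Kofi:1, Nate:1, Vikram:1, Wes:2. Sum = 14.
n = 11, so closeness = 10/14 = 5/7.

5/7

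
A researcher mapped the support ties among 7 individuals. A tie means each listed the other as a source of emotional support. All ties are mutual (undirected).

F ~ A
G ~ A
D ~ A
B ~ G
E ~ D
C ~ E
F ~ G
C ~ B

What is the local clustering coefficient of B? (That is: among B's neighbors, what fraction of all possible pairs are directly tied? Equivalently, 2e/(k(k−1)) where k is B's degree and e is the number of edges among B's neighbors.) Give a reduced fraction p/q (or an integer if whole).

0

B's neighbors: C and G (k = 2).
Possible neighbor pairs: C(2,2) = 1. Edges among them: none → e = 0.
Clustering(B) = 0/1.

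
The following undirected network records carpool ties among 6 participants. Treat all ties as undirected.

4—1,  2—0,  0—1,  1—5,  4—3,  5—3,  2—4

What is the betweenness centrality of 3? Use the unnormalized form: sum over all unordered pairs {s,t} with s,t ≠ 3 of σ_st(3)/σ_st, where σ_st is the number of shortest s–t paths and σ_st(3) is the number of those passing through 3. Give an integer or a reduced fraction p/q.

5/6

Pairs whose geodesics pass through 3 — 5–4: 1/2; 5–2: 1/3.
All other pairs contribute 0.
Summing the contributions gives betweenness(3) = 5/6.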